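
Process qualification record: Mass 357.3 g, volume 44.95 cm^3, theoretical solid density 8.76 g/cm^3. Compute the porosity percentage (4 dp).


rho_part = 357.3 / 44.95 = 7.94883204 g/cm^3
Porosity = (1 - 7.94883204/8.76)*100 = 9.2599 %


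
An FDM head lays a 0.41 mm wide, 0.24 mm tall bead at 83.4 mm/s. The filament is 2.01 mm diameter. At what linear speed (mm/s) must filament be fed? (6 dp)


Q = 0.41 * 0.24 * 83.4 = 8.20656 mm^3/s
A_fil = pi*(2.01/2)^2 = 3.17308712 mm^2
v_feed = 8.20656 / 3.17308712 = 2.586302 mm/s


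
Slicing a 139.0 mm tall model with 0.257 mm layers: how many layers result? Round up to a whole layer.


Layers = ceil(139.0/0.257) = 541


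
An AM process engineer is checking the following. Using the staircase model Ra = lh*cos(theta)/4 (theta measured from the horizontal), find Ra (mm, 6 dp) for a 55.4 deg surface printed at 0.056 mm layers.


Ra = 0.056 * cos(55.4) / 4 = 0.00795 mm


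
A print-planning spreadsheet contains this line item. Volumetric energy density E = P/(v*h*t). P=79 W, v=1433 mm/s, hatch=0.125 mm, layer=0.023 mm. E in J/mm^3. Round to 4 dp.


E = 79 / (1433*0.125*0.023) = 19.1753 J/mm^3


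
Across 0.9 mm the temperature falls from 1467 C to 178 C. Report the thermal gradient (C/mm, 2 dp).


G = (1467-178)/0.9 = 1432.22 C/mm


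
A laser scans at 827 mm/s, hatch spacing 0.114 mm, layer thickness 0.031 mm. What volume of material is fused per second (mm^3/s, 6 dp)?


Rate = 827 * 0.114 * 0.031 = 2.922618 mm^3/s


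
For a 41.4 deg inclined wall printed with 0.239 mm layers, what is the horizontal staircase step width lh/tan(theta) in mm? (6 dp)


step = 0.239 / tan(41.4) = 0.271092 mm


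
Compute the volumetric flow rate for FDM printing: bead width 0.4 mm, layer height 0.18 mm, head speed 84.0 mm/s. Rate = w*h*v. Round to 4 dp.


Rate = 0.4 * 0.18 * 84.0 = 6.048 mm^3/s


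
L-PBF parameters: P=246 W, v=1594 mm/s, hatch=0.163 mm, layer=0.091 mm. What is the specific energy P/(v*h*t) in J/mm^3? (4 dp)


Build rate = 1594 * 0.163 * 0.091 = 23.643802 mm^3/s
SE = 246 / 23.643802 = 10.4044 J/mm^3


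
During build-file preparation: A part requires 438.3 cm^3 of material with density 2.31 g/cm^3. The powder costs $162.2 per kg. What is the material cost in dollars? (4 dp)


Mass = 438.3*2.31/1000 = 1.012473 kg
Cost = 1.012473 * 162.2 = 164.2231 $


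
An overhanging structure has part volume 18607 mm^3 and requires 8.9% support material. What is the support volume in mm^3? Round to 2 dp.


V_support = 18607 * 0.089 = 1656.02 mm^3


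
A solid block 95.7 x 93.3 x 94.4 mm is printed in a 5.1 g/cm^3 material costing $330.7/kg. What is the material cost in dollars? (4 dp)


V = 95.7 * 93.3 * 94.4 = 842879.664 mm^3 = 842.879664 cm^3
Mass = 842.879664 * 5.1 / 1000 = 4.29868629 kg
Cost = 4.29868629 * 330.7 = 1421.5756 $


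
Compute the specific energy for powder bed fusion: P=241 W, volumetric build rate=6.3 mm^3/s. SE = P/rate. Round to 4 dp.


SE = 241 / 6.3 = 38.254 J/mm^3


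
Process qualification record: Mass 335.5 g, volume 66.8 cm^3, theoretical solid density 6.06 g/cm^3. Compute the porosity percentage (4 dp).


rho_part = 335.5 / 66.8 = 5.02245509 g/cm^3
Porosity = (1 - 5.02245509/6.06)*100 = 17.1212 %


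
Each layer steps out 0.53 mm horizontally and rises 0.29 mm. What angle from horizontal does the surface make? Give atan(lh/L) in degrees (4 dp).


angle = atan(0.29/0.53) = 28.6861 degrees


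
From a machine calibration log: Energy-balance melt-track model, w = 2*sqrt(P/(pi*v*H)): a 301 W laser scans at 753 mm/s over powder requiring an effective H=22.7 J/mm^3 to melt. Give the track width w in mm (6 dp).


w = 2*sqrt(301/(pi*753*22.7)) = 0.149737 mm


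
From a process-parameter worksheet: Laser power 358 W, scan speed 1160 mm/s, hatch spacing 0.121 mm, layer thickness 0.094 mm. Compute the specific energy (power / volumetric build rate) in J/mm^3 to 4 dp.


Build rate = 1160 * 0.121 * 0.094 = 13.19384 mm^3/s
SE = 358 / 13.19384 = 27.1339 J/mm^3


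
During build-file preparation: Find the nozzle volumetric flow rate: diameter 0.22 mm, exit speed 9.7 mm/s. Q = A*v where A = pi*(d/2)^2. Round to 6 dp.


A = pi*(0.22/2)^2 = 0.03801327 mm^2
Q = 0.03801327 * 9.7 = 0.368729 mm^3/s


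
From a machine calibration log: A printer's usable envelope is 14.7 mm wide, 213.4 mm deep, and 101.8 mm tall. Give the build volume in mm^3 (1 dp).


V = 14.7 * 213.4 * 101.8 = 319344.6 mm^3


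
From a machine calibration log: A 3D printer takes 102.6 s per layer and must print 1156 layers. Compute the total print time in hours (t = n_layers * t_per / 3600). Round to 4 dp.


t = 1156 * 102.6 / 3600 = 32.946 hrs


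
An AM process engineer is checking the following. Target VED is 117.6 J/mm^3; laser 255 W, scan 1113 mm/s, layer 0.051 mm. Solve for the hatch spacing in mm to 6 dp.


h = 255 / (117.6*1113*0.051) = 0.0382 mm


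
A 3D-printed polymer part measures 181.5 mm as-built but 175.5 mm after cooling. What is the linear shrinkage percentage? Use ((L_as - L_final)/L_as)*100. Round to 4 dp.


Shrinkage = ((181.5-175.5)/181.5)*100 = 3.3058 %


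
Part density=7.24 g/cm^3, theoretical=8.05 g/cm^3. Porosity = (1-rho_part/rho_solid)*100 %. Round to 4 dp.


Porosity = (1-7.24/8.05)*100 = 10.0621 %


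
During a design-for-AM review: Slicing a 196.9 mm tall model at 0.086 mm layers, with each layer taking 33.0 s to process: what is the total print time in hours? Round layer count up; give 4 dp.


Layers = ceil(196.9/0.086) = 2290
t = 2290 * 33.0 / 3600 = 20.9917 hrs


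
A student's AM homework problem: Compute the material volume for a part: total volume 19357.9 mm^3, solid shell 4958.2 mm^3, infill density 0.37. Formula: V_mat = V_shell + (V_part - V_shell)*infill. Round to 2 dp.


V_infill = (19357.9 - 4958.2) * 0.37 = 5327.89
V_total = 4958.2 + 5327.89 = 10286.09 mm^3


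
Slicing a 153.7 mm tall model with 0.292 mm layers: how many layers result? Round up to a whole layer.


Layers = ceil(153.7/0.292) = 527


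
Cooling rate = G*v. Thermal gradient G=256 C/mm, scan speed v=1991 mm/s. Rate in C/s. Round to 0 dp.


CR = 256 * 1991 = 509696 C/s


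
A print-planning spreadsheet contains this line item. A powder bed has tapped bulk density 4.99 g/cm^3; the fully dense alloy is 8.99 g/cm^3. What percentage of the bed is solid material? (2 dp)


Packing = (4.99/8.99)*100 = 55.51 %


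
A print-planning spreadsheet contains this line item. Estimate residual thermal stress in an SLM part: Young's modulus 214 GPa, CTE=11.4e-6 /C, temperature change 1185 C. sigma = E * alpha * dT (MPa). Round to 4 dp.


sigma = 214*1000 * 11.4e-6 * 1185 = 2890.926 MPa


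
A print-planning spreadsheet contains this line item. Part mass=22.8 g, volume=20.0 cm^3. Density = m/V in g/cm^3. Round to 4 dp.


rho = 22.8 / 20.0 = 1.14 g/cm^3


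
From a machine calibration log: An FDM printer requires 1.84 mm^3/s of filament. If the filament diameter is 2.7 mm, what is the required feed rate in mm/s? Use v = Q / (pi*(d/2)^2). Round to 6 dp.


A = pi*(2.7/2)^2 = 5.725553
v = 1.84 / 5.725553 = 0.321366 mm/s


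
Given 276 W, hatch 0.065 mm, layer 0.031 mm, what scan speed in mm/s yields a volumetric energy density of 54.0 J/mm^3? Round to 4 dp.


v = 276 / (54.0*0.065*0.031) = 2536.5316 mm/s


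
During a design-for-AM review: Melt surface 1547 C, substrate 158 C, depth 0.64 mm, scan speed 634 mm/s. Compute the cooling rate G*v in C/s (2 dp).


G = (1547-158)/0.64 = 2170.3125 C/mm
CR = 2170.3125 * 634 = 1375978.13 C/s


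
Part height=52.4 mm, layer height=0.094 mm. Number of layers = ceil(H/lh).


Layers = ceil(52.4/0.094) = 558


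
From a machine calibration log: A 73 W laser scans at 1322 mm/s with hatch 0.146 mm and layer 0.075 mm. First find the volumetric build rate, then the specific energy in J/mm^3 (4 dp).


Build rate = 1322 * 0.146 * 0.075 = 14.4759 mm^3/s
SE = 73 / 14.4759 = 5.0429 J/mm^3


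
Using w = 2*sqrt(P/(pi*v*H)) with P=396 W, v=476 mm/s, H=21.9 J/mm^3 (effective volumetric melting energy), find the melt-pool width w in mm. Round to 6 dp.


w = 2*sqrt(396/(pi*476*21.9)) = 0.219926 mm


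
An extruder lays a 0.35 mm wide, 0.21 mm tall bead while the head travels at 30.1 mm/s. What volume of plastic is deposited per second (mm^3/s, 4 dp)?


Rate = 0.35 * 0.21 * 30.1 = 2.2124 mm^3/s


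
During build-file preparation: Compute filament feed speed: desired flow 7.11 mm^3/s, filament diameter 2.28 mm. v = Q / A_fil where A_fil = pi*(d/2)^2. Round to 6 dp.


A = pi*(2.28/2)^2 = 4.082814
v = 7.11 / 4.082814 = 1.741446 mm/s


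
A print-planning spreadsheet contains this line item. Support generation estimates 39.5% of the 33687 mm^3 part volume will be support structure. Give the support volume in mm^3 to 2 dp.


V_support = 33687 * 0.395 = 13306.37 mm^3


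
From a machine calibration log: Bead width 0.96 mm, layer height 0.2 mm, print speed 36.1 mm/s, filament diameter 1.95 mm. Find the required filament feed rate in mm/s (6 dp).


Q = 0.96 * 0.2 * 36.1 = 6.9312 mm^3/s
A_fil = pi*(1.95/2)^2 = 2.98647652 mm^2
v_feed = 6.9312 / 2.98647652 = 2.320862 mm/s


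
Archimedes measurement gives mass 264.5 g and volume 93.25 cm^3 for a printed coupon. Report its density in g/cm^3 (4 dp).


rho = 264.5 / 93.25 = 2.8365 g/cm^3


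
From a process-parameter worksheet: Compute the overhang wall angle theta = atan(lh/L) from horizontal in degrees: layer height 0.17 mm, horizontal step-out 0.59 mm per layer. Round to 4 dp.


angle = atan(0.17/0.59) = 16.0736 degrees


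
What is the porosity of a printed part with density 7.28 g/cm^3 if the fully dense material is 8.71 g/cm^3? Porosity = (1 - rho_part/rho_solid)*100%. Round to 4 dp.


Porosity = (1-7.28/8.71)*100 = 16.4179 %


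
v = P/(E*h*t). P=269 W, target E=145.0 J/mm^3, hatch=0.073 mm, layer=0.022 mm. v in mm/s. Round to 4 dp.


v = 269 / (145.0*0.073*0.022) = 1155.1509 mm/s


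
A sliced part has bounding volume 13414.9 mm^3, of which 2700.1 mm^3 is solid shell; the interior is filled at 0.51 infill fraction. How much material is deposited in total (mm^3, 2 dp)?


V_infill = (13414.9 - 2700.1) * 0.51 = 5464.55
V_total = 2700.1 + 5464.55 = 8164.65 mm^3


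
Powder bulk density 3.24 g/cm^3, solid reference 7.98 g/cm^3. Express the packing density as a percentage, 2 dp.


Packing = (3.24/7.98)*100 = 40.6 %


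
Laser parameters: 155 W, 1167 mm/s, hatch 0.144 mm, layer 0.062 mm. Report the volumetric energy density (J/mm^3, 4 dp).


E = 155 / (1167*0.144*0.062) = 14.8767 J/mm^3


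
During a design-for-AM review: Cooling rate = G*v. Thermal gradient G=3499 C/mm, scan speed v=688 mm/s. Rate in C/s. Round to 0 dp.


CR = 3499 * 688 = 2407312 C/s


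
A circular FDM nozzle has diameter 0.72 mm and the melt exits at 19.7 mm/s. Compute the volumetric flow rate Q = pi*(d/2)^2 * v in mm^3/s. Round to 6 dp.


A = pi*(0.72/2)^2 = 0.40715041 mm^2
Q = 0.40715041 * 19.7 = 8.020863 mm^3/s


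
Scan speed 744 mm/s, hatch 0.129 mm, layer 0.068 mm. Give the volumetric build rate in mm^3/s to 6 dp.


Rate = 744 * 0.129 * 0.068 = 6.526368 mm^3/s


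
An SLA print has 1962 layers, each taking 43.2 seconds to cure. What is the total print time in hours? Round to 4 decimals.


t = 1962 * 43.2 / 3600 = 23.544 hrs


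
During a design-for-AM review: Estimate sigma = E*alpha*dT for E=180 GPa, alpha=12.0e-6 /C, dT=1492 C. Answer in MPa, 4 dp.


sigma = 180*1000 * 12.0e-6 * 1492 = 3222.72 MPa


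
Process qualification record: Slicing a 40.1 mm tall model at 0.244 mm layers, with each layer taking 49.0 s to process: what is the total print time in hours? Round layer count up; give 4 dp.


Layers = ceil(40.1/0.244) = 165
t = 165 * 49.0 / 3600 = 2.2458 hrs


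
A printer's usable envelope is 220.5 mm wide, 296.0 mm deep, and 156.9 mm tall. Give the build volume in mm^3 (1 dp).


V = 220.5 * 296.0 * 156.9 = 10240549.2 mm^3


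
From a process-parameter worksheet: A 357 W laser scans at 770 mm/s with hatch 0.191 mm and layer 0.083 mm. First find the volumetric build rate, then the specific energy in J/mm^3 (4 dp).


Build rate = 770 * 0.191 * 0.083 = 12.20681 mm^3/s
SE = 357 / 12.20681 = 29.246 J/mm^3


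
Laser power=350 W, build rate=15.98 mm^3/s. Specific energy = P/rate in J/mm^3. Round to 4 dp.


SE = 350 / 15.98 = 21.9024 J/mm^3


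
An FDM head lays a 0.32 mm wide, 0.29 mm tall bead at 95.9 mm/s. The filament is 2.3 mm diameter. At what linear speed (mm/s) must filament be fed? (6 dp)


Q = 0.32 * 0.29 * 95.9 = 8.89952 mm^3/s
A_fil = pi*(2.3/2)^2 = 4.15475628 mm^2
v_feed = 8.89952 / 4.15475628 = 2.142008 mm/s


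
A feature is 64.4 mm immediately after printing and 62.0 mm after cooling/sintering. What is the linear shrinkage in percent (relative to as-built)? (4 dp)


Shrinkage = ((64.4-62.0)/64.4)*100 = 3.7267 %


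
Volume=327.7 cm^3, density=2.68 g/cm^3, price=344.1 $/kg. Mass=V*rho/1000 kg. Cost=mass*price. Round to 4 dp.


Mass = 327.7*2.68/1000 = 0.878236 kg
Cost = 0.878236 * 344.1 = 302.201 $


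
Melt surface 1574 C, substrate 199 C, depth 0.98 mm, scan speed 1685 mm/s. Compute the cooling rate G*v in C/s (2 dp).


G = (1574-199)/0.98 = 1403.06122449 C/mm
CR = 1403.06122449 * 1685 = 2364158.16 C/s


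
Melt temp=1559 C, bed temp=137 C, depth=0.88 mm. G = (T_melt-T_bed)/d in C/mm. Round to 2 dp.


G = (1559-137)/0.88 = 1615.91 C/mm


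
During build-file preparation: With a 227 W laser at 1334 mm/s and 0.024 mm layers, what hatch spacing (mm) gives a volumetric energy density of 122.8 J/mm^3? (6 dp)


h = 227 / (122.8*1334*0.024) = 0.057738 mm


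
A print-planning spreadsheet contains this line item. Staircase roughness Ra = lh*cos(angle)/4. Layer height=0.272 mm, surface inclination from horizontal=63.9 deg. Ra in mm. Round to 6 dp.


Ra = 0.272 * cos(63.9) / 4 = 0.029916 mm


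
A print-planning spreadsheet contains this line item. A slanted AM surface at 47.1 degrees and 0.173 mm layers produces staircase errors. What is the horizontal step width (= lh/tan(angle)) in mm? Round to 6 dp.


step = 0.173 / tan(47.1) = 0.160762 mm


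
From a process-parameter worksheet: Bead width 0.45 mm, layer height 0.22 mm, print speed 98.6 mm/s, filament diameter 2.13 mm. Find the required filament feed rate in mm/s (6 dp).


Q = 0.45 * 0.22 * 98.6 = 9.7614 mm^3/s
A_fil = pi*(2.13/2)^2 = 3.56327293 mm^2
v_feed = 9.7614 / 3.56327293 = 2.739448 mm/s


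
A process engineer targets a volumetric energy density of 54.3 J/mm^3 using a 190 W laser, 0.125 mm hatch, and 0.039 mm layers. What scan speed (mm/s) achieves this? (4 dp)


v = 190 / (54.3*0.125*0.039) = 717.7598 mm/s


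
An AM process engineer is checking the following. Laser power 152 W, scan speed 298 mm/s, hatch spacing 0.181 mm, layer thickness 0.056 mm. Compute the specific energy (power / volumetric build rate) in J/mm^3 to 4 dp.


Build rate = 298 * 0.181 * 0.056 = 3.020528 mm^3/s
SE = 152 / 3.020528 = 50.3223 J/mm^3


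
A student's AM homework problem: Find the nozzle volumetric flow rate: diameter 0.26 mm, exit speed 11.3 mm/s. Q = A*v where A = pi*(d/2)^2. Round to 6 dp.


A = pi*(0.26/2)^2 = 0.05309292 mm^2
Q = 0.05309292 * 11.3 = 0.59995 mm^3/s


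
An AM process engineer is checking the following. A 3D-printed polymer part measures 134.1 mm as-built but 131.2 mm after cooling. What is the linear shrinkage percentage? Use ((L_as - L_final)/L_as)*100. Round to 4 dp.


Shrinkage = ((134.1-131.2)/134.1)*100 = 2.1626 %


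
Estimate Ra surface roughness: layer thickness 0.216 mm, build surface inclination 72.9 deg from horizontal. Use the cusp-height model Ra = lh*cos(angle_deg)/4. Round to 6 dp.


Ra = 0.216 * cos(72.9) / 4 = 0.015878 mm


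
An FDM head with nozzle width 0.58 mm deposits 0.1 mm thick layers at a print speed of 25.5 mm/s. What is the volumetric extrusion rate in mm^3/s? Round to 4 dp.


Rate = 0.58 * 0.1 * 25.5 = 1.479 mm^3/s


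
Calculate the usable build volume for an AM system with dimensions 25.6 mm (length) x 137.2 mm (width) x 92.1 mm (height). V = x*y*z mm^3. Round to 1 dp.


V = 25.6 * 137.2 * 92.1 = 323484.7 mm^3


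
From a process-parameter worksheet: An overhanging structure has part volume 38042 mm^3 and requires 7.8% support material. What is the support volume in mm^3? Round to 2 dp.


V_support = 38042 * 0.078 = 2967.28 mm^3


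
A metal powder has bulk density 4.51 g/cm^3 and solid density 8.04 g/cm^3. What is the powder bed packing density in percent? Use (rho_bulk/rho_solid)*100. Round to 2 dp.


Packing = (4.51/8.04)*100 = 56.09 %


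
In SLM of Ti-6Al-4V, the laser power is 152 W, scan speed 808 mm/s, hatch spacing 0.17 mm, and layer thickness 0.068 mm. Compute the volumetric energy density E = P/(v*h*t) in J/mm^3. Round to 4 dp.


E = 152 / (808*0.17*0.068) = 16.2733 J/mm^3


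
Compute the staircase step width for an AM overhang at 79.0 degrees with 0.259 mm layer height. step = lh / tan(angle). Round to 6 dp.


step = 0.259 / tan(79.0) = 0.050345 mm


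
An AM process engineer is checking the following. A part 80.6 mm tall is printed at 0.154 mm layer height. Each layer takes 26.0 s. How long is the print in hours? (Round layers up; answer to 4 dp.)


Layers = ceil(80.6/0.154) = 524
t = 524 * 26.0 / 3600 = 3.7844 hrs


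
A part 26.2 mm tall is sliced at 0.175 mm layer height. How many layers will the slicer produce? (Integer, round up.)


Layers = ceil(26.2/0.175) = 150


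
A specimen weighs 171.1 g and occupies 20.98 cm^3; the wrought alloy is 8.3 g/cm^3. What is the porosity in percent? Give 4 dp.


rho_part = 171.1 / 20.98 = 8.15538608 g/cm^3
Porosity = (1 - 8.15538608/8.3)*100 = 1.7423 %


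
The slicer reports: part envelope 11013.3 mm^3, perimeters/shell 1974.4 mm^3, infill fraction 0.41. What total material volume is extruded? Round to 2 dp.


V_infill = (11013.3 - 1974.4) * 0.41 = 3705.95
V_total = 1974.4 + 3705.95 = 5680.35 mm^3


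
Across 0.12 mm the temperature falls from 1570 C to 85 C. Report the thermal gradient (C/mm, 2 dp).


G = (1570-85)/0.12 = 12375.0 C/mm


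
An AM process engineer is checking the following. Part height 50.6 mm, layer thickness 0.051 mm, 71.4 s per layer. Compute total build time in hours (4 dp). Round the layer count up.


Layers = ceil(50.6/0.051) = 993
t = 993 * 71.4 / 3600 = 19.6945 hrs


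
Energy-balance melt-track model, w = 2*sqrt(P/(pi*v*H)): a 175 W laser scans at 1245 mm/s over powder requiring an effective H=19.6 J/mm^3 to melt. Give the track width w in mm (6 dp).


w = 2*sqrt(175/(pi*1245*19.6)) = 0.095557 mm


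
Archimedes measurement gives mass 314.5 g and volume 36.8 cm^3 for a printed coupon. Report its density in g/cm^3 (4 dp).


rho = 314.5 / 36.8 = 8.5462 g/cm^3


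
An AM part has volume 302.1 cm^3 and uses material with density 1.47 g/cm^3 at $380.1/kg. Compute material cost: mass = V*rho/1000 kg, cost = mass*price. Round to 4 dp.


Mass = 302.1*1.47/1000 = 0.444087 kg
Cost = 0.444087 * 380.1 = 168.7975 $


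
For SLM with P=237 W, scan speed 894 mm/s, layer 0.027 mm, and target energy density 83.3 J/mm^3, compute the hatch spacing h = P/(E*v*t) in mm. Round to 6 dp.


h = 237 / (83.3*894*0.027) = 0.11787 mm


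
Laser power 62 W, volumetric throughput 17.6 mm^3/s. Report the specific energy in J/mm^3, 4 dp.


SE = 62 / 17.6 = 3.5227 J/mm^3


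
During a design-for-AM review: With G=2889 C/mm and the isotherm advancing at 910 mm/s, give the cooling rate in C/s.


CR = 2889 * 910 = 2628990 C/s


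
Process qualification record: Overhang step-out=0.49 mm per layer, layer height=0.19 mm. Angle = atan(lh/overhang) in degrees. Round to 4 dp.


angle = atan(0.19/0.49) = 21.1941 degrees


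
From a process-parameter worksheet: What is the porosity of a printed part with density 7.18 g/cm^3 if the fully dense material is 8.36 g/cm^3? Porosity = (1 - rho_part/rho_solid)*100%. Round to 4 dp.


Porosity = (1-7.18/8.36)*100 = 14.1148 %


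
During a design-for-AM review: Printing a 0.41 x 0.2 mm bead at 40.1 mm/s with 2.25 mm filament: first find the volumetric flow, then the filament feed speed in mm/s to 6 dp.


Q = 0.41 * 0.2 * 40.1 = 3.2882 mm^3/s
A_fil = pi*(2.25/2)^2 = 3.9760782 mm^2
v_feed = 3.2882 / 3.9760782 = 0.826996 mm/s


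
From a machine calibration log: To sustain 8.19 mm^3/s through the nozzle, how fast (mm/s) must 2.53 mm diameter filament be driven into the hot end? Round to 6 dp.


A = pi*(2.53/2)^2 = 5.027255
v = 8.19 / 5.027255 = 1.62912 mm/s


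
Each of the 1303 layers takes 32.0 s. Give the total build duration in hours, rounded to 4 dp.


t = 1303 * 32.0 / 3600 = 11.5822 hrs


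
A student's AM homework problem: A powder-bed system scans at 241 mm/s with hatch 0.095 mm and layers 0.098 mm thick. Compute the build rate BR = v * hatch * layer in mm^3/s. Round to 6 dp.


Rate = 241 * 0.095 * 0.098 = 2.24371 mm^3/s


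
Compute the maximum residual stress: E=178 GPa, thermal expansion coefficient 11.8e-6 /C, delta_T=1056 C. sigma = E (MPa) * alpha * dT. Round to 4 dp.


sigma = 178*1000 * 11.8e-6 * 1056 = 2218.0224 MPa


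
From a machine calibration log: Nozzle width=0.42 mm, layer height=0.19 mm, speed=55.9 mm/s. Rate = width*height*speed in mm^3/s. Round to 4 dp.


Rate = 0.42 * 0.19 * 55.9 = 4.4608 mm^3/s


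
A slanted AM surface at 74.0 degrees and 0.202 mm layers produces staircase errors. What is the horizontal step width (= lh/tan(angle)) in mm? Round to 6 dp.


step = 0.202 / tan(74.0) = 0.057923 mm


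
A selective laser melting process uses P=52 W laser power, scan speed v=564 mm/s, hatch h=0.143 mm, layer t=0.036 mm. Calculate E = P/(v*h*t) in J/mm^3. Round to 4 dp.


E = 52 / (564*0.143*0.036) = 17.9096 J/mm^3


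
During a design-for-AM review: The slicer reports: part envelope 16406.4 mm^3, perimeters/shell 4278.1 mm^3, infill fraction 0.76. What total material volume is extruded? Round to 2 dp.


V_infill = (16406.4 - 4278.1) * 0.76 = 9217.51
V_total = 4278.1 + 9217.51 = 13495.61 mm^3


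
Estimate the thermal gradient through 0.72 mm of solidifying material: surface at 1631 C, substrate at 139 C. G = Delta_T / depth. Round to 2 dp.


G = (1631-139)/0.72 = 2072.22 C/mm


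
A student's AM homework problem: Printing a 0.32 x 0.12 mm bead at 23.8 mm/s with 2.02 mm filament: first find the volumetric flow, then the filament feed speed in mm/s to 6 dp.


Q = 0.32 * 0.12 * 23.8 = 0.91392 mm^3/s
A_fil = pi*(2.02/2)^2 = 3.20473867 mm^2
v_feed = 0.91392 / 3.20473867 = 0.285178 mm/s


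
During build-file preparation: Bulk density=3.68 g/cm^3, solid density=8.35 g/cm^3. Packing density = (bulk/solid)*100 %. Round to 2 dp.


Packing = (3.68/8.35)*100 = 44.07 %


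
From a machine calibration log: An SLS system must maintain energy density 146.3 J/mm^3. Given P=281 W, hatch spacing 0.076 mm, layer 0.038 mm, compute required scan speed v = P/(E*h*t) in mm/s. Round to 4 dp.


v = 281 / (146.3*0.076*0.038) = 665.0661 mm/s


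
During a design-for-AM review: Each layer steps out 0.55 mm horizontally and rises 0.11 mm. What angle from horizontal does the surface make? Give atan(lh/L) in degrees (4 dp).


angle = atan(0.11/0.55) = 11.3099 degrees


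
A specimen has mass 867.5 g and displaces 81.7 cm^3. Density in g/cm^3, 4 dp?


rho = 867.5 / 81.7 = 10.6181 g/cm^3


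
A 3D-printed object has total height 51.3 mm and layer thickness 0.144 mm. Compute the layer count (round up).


Layers = ceil(51.3/0.144) = 357


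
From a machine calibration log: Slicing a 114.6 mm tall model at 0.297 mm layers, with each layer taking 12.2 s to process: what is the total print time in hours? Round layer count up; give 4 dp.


Layers = ceil(114.6/0.297) = 386
t = 386 * 12.2 / 3600 = 1.3081 hrs


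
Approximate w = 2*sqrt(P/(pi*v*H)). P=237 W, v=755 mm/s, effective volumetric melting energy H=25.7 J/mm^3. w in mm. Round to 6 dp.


w = 2*sqrt(237/(pi*755*25.7)) = 0.124707 mm


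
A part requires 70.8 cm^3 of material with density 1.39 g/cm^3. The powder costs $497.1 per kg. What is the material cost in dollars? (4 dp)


Mass = 70.8*1.39/1000 = 0.098412 kg
Cost = 0.098412 * 497.1 = 48.9206 $


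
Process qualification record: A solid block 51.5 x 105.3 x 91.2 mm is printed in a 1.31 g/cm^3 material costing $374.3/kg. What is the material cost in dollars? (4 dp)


V = 51.5 * 105.3 * 91.2 = 494573.04 mm^3 = 494.57304 cm^3
Mass = 494.57304 * 1.31 / 1000 = 0.64789068 kg
Cost = 0.64789068 * 374.3 = 242.5055 $


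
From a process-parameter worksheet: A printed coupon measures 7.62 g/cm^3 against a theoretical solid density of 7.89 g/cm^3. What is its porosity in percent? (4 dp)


Porosity = (1-7.62/7.89)*100 = 3.4221 %


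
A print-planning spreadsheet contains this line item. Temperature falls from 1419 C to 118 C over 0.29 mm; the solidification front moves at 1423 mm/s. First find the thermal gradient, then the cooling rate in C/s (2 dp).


G = (1419-118)/0.29 = 4486.20689655 C/mm
CR = 4486.20689655 * 1423 = 6383872.41 C/s


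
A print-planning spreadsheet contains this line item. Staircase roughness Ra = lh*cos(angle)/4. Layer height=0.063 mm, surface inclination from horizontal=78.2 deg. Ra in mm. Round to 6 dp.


Ra = 0.063 * cos(78.2) / 4 = 0.003221 mm


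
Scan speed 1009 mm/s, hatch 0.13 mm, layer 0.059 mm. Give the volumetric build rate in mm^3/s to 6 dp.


Rate = 1009 * 0.13 * 0.059 = 7.73903 mm^3/s


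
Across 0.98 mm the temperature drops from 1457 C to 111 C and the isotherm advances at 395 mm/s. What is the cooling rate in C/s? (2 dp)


G = (1457-111)/0.98 = 1373.46938776 C/mm
CR = 1373.46938776 * 395 = 542520.41 C/s


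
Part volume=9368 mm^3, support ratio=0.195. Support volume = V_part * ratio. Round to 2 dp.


V_support = 9368 * 0.195 = 1826.76 mm^3


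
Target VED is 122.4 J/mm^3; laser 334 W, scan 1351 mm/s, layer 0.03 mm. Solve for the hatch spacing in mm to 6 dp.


h = 334 / (122.4*1351*0.03) = 0.067327 mm


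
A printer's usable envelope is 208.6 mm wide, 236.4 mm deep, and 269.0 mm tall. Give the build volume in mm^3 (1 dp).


V = 208.6 * 236.4 * 269.0 = 13265207.8 mm^3


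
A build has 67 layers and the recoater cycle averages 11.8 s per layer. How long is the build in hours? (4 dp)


t = 67 * 11.8 / 3600 = 0.2196 hrs


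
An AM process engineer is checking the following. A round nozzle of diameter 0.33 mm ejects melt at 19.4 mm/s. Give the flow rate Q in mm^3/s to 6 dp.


A = pi*(0.33/2)^2 = 0.08552986 mm^2
Q = 0.08552986 * 19.4 = 1.659279 mm^3/s


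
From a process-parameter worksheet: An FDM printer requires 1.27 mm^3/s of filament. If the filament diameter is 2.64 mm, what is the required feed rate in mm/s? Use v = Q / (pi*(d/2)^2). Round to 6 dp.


A = pi*(2.64/2)^2 = 5.473911
v = 1.27 / 5.473911 = 0.23201 mm/s


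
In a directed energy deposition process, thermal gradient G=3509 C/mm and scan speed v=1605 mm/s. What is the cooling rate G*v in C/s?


CR = 3509 * 1605 = 5631945 C/s


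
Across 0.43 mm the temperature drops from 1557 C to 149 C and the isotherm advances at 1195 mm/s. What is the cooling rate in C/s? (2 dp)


G = (1557-149)/0.43 = 3274.41860465 C/mm
CR = 3274.41860465 * 1195 = 3912930.23 C/s


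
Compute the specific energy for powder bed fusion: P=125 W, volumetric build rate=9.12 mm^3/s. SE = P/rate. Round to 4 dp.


SE = 125 / 9.12 = 13.7061 J/mm^3


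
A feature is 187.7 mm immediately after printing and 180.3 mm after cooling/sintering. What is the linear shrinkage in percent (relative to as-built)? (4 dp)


Shrinkage = ((187.7-180.3)/187.7)*100 = 3.9425 %


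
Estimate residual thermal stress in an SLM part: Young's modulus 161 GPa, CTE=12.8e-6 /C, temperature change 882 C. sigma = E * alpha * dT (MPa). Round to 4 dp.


sigma = 161*1000 * 12.8e-6 * 882 = 1817.6256 MPa


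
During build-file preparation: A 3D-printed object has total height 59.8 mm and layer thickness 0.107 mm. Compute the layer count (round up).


Layers = ceil(59.8/0.107) = 559


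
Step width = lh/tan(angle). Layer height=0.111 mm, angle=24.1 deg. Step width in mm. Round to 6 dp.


step = 0.111 / tan(24.1) = 0.248144 mm


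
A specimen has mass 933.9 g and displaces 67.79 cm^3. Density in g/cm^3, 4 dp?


rho = 933.9 / 67.79 = 13.7764 g/cm^3


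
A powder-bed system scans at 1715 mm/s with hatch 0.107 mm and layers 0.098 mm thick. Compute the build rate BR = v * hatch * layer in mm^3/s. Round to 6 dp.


Rate = 1715 * 0.107 * 0.098 = 17.98349 mm^3/s


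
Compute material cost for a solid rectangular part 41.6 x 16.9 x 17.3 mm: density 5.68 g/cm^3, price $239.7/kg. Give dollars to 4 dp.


V = 41.6 * 16.9 * 17.3 = 12162.592 mm^3 = 12.162592 cm^3
Mass = 12.162592 * 5.68 / 1000 = 0.06908352 kg
Cost = 0.06908352 * 239.7 = 16.5593 $


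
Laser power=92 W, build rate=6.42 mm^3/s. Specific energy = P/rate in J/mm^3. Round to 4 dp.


SE = 92 / 6.42 = 14.3302 J/mm^3


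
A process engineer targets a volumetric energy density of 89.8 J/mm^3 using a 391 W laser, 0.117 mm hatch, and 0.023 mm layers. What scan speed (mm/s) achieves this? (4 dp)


v = 391 / (89.8*0.117*0.023) = 1618.0306 mm/s


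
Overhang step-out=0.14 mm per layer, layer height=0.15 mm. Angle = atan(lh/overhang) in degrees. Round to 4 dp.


angle = atan(0.15/0.14) = 46.9749 degrees


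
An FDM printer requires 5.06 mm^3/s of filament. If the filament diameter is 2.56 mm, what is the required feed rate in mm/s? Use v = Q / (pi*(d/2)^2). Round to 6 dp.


A = pi*(2.56/2)^2 = 5.147185
v = 5.06 / 5.147185 = 0.983062 mm/s


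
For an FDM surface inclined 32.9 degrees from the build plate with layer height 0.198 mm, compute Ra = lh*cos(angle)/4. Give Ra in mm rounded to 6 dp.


Ra = 0.198 * cos(32.9) / 4 = 0.041561 mm


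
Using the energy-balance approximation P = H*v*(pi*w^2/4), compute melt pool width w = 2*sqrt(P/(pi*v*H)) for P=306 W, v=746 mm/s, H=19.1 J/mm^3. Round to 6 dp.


w = 2*sqrt(306/(pi*746*19.1)) = 0.16536 mm


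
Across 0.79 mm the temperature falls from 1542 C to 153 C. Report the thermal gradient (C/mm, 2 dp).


G = (1542-153)/0.79 = 1758.23 C/mm


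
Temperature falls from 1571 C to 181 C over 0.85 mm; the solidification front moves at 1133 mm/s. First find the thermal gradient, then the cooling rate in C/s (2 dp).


G = (1571-181)/0.85 = 1635.29411765 C/mm
CR = 1635.29411765 * 1133 = 1852788.24 C/s


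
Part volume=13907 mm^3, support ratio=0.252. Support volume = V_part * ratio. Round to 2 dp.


V_support = 13907 * 0.252 = 3504.56 mm^3


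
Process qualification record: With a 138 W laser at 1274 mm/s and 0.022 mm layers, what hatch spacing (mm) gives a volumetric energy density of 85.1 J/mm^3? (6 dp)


h = 138 / (85.1*1274*0.022) = 0.057857 mm


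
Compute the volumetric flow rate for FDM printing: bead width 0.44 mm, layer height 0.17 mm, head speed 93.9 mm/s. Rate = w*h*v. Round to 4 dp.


Rate = 0.44 * 0.17 * 93.9 = 7.0237 mm^3/s


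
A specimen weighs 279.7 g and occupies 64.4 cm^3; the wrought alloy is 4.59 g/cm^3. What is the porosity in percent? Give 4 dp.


rho_part = 279.7 / 64.4 = 4.3431677 g/cm^3
Porosity = (1 - 4.3431677/4.59)*100 = 5.3776 %


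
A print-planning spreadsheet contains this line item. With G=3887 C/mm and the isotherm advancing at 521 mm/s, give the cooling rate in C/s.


CR = 3887 * 521 = 2025127 C/s


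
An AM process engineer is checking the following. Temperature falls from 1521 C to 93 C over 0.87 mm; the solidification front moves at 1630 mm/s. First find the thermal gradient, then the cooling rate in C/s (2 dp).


G = (1521-93)/0.87 = 1641.37931034 C/mm
CR = 1641.37931034 * 1630 = 2675448.28 C/s


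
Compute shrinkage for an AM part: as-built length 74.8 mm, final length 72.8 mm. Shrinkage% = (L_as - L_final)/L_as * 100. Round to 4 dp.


Shrinkage = ((74.8-72.8)/74.8)*100 = 2.6738 %


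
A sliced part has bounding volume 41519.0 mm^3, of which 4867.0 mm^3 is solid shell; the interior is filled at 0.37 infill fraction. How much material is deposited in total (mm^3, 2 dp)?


V_infill = (41519.0 - 4867.0) * 0.37 = 13561.24
V_total = 4867.0 + 13561.24 = 18428.24 mm^3


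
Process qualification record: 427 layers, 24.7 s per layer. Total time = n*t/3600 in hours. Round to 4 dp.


t = 427 * 24.7 / 3600 = 2.9297 hrs


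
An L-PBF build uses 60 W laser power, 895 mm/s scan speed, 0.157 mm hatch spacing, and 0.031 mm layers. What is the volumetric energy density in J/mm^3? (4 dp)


E = 60 / (895*0.157*0.031) = 13.7742 J/mm^3


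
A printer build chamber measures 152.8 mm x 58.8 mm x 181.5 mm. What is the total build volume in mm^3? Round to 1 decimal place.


V = 152.8 * 58.8 * 181.5 = 1630712.2 mm^3


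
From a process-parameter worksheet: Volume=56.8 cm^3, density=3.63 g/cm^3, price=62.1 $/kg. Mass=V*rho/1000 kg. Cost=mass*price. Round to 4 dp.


Mass = 56.8*3.63/1000 = 0.206184 kg
Cost = 0.206184 * 62.1 = 12.804 $


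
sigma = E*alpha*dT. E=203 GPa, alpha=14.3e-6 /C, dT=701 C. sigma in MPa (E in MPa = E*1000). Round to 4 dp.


sigma = 203*1000 * 14.3e-6 * 701 = 2034.9329 MPa


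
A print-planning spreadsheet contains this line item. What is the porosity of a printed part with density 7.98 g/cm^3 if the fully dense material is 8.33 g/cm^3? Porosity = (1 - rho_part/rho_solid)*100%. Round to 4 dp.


Porosity = (1-7.98/8.33)*100 = 4.2017 %


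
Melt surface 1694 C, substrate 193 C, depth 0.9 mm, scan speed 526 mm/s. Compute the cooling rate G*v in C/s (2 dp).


G = (1694-193)/0.9 = 1667.77777778 C/mm
CR = 1667.77777778 * 526 = 877251.11 C/s


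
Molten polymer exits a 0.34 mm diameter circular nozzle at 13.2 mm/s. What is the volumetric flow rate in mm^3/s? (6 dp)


A = pi*(0.34/2)^2 = 0.09079203 mm^2
Q = 0.09079203 * 13.2 = 1.198455 mm^3/s


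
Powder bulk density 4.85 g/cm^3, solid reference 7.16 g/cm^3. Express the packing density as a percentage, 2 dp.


Packing = (4.85/7.16)*100 = 67.74 %


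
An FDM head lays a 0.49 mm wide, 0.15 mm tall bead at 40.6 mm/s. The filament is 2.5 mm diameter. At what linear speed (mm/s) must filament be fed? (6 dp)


Q = 0.49 * 0.15 * 40.6 = 2.9841 mm^3/s
A_fil = pi*(2.5/2)^2 = 4.90873852 mm^2
v_feed = 2.9841 / 4.90873852 = 0.607916 mm/s


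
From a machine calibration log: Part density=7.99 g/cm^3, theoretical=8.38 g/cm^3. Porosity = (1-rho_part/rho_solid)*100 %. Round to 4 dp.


Porosity = (1-7.99/8.38)*100 = 4.6539 %


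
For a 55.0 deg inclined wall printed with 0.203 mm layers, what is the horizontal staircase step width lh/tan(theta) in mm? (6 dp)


step = 0.203 / tan(55.0) = 0.142142 mm


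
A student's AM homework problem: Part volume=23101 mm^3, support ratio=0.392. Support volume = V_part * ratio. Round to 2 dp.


V_support = 23101 * 0.392 = 9055.59 mm^3


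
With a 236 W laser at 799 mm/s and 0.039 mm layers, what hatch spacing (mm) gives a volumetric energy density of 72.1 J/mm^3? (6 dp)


h = 236 / (72.1*799*0.039) = 0.105043 mm


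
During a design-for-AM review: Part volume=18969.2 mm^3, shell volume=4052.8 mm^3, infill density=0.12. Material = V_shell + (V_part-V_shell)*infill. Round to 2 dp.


V_infill = (18969.2 - 4052.8) * 0.12 = 1789.97
V_total = 4052.8 + 1789.97 = 5842.77 mm^3


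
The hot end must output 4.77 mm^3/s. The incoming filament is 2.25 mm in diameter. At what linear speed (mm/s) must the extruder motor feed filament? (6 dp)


A = pi*(2.25/2)^2 = 3.976078
v = 4.77 / 3.976078 = 1.199675 mm/s


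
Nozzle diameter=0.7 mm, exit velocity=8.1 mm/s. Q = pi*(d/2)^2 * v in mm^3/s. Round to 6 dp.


A = pi*(0.7/2)^2 = 0.3848451 mm^2
Q = 0.3848451 * 8.1 = 3.117245 mm^3/s


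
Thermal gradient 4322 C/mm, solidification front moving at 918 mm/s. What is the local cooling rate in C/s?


CR = 4322 * 918 = 3967596 C/s


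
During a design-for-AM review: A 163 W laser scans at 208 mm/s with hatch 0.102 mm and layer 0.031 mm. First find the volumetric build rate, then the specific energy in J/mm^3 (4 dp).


Build rate = 208 * 0.102 * 0.031 = 0.657696 mm^3/s
SE = 163 / 0.657696 = 247.8349 J/mm^3


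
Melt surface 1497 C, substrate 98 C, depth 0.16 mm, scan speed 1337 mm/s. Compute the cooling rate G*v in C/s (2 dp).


G = (1497-98)/0.16 = 8743.75 C/mm
CR = 8743.75 * 1337 = 11690393.75 C/s


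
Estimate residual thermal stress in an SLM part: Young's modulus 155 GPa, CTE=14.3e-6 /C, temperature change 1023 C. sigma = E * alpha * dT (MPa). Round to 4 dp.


sigma = 155*1000 * 14.3e-6 * 1023 = 2267.4795 MPa


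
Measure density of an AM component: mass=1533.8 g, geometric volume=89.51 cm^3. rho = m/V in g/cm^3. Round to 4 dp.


rho = 1533.8 / 89.51 = 17.1355 g/cm^3


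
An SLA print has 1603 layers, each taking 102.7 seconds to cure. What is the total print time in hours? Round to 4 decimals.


t = 1603 * 102.7 / 3600 = 45.73 hrs


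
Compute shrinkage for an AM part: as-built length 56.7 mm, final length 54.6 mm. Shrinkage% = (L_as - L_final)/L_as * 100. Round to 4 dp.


Shrinkage = ((56.7-54.6)/56.7)*100 = 3.7037 %


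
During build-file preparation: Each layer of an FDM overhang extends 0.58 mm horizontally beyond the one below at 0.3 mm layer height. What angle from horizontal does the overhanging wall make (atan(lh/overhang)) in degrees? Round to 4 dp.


angle = atan(0.3/0.58) = 27.3499 degrees


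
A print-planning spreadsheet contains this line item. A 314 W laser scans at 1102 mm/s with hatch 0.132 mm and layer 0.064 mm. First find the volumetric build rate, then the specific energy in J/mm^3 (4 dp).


Build rate = 1102 * 0.132 * 0.064 = 9.309696 mm^3/s
SE = 314 / 9.309696 = 33.7283 J/mm^3


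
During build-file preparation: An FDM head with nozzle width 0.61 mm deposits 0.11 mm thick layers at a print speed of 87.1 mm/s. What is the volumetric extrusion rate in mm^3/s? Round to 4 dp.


Rate = 0.61 * 0.11 * 87.1 = 5.8444 mm^3/s


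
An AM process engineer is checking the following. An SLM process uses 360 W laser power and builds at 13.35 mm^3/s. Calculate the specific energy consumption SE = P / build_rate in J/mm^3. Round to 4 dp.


SE = 360 / 13.35 = 26.9663 J/mm^3


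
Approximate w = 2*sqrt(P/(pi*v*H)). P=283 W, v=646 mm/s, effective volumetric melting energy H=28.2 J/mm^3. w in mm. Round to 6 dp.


w = 2*sqrt(283/(pi*646*28.2)) = 0.14064 mm


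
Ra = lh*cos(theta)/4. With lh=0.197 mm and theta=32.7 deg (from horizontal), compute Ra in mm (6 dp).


Ra = 0.197 * cos(32.7) / 4 = 0.041444 mm


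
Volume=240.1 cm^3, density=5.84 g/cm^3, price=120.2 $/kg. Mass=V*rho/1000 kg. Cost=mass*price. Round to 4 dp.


Mass = 240.1*5.84/1000 = 1.402184 kg
Cost = 1.402184 * 120.2 = 168.5425 $


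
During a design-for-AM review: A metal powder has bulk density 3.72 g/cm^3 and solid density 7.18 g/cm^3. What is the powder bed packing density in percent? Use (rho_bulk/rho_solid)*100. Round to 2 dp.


Packing = (3.72/7.18)*100 = 51.81 %


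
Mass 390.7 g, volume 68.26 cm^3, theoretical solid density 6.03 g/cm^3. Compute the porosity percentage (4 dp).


rho_part = 390.7 / 68.26 = 5.72370349 g/cm^3
Porosity = (1 - 5.72370349/6.03)*100 = 5.0795 %


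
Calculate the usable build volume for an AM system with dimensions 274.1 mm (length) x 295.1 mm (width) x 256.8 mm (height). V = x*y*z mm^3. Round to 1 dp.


V = 274.1 * 295.1 * 256.8 = 20771758.5 mm^3
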